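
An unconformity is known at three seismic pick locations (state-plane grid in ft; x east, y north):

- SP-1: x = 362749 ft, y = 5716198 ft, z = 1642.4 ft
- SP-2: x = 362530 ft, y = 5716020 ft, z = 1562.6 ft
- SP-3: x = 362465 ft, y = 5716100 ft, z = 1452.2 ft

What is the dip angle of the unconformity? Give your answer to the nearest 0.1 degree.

47.9°

Two edge vectors: SP-1→SP-2 = (-219, -178, -79.8), SP-1→SP-3 = (-284, -98, -190.2).
Normal n = (SP-1→SP-2) × (SP-1→SP-3) = (26035.2, -18990.6, -29090).
So ∂z/∂x = −n_x/n_z = 0.89499 and ∂z/∂y = −n_y/n_z = −0.65282.
Gradient magnitude |∇z| = √(a² + b²) = √(0.80100 + 0.42618) = 1.10778.
True dip = arctan(1.10778) = 47.9°, dipping toward NW (azimuth ≈ 306°).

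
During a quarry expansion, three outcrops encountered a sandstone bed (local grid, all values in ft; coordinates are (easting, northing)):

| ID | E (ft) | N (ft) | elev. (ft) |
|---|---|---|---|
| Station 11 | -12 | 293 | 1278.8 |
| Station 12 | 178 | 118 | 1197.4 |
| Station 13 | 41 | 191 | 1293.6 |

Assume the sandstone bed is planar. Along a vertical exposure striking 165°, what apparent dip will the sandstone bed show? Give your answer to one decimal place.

Two edge vectors: Station 11→Station 12 = (190, -175, -81.4), Station 11→Station 13 = (53, -102, 14.8).
Normal n = (Station 11→Station 12) × (Station 11→Station 13) = (-10892.8, -7126.2, -10105).
So ∂z/∂E = −n_x/n_z = −1.07796 and ∂z/∂N = −n_y/n_z = −0.70522.
Unit vector along 165° is (sin 165°, cos 165°) = (0.2588, -0.9659).
Slope in that direction = a·(0.2588) + b·(-0.9659) = 0.40219.
Apparent dip = arctan|0.40219| = 21.9° (true dip is 52.2°, so apparent ≤ true as expected).

21.9°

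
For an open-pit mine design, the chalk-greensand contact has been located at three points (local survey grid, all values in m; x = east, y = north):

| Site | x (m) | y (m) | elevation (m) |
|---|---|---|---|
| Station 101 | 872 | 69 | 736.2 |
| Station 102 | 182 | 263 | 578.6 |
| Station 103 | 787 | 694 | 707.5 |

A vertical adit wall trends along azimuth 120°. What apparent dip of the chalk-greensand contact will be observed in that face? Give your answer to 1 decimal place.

11.4°

Two edge vectors: Station 101→Station 102 = (-690, 194, -157.6), Station 101→Station 103 = (-85, 625, -28.7).
Normal n = (Station 101→Station 102) × (Station 101→Station 103) = (92932.2, -6407, -414760).
So ∂z/∂x = −n_x/n_z = 0.22406 and ∂z/∂y = −n_y/n_z = −0.01545.
Unit vector along 120° is (sin 120°, cos 120°) = (0.8660, -0.5000).
Slope in that direction = a·(0.8660) + b·(-0.5000) = 0.20177.
Apparent dip = arctan|0.20177| = 11.4° (true dip is 12.7°, so apparent ≤ true as expected).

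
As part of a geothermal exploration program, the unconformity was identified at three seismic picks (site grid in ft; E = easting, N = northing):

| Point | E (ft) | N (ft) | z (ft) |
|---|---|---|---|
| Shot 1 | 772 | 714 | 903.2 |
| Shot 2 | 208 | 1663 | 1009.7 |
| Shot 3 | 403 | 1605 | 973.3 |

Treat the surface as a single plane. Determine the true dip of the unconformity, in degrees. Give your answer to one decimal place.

Two edge vectors: Shot 1→Shot 2 = (-564, 949, 106.5), Shot 1→Shot 3 = (-369, 891, 70.1).
Normal n = (Shot 1→Shot 2) × (Shot 1→Shot 3) = (-28366.6, 237.9, -152343).
So ∂z/∂E = −n_x/n_z = −0.18620 and ∂z/∂N = −n_y/n_z = 0.00156.
Gradient magnitude |∇z| = √(a² + b²) = √(0.03467 + 0.00000) = 0.18621.
True dip = arctan(0.18621) = 10.5°, dipping toward E (azimuth ≈ 090°).

10.5°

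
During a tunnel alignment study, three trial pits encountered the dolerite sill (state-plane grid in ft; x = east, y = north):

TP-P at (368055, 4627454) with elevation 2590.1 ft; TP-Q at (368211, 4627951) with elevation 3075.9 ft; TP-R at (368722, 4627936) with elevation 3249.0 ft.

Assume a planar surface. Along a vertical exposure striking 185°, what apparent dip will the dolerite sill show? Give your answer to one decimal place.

Let the plane be z = a·x + b·y + c.
TP-Q−TP-P: 156a + 497b = 485.8;  TP-R−TP-P: 667a + 482b = 658.9.
Solving gives a = 0.36409, b = 0.86318.
Unit vector along 185° is (sin 185°, cos 185°) = (-0.0872, -0.9962).
Slope in that direction = a·(-0.0872) + b·(-0.9962) = −0.89163.
Apparent dip = arctan|0.89163| = 41.7° (true dip is 43.1°, so apparent ≤ true as expected).

41.7°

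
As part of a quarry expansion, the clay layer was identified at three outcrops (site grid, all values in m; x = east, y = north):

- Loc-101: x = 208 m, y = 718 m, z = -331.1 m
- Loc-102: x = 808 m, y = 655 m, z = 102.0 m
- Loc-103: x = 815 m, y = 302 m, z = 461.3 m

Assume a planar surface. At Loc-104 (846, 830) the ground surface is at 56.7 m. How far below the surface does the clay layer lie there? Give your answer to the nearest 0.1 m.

Two edge vectors: Loc-101→Loc-102 = (600, -63, 433.1), Loc-101→Loc-103 = (607, -416, 792.4).
Normal n = (Loc-101→Loc-102) × (Loc-101→Loc-103) = (130248.4, -212548.3, -211359).
So ∂z/∂x = −n_x/n_z = 0.61624 and ∂z/∂y = −n_y/n_z = −1.00563.
Intercept c from Loc-101: -331.1 − 128.18 + 722.04 = 262.76.
At (846, 830): z_contact = 521.34 − 834.67 + 262.76 = -50.57 m.
Depth below ground = 56.7 − (-50.57) = 107.3 m.

107.3 m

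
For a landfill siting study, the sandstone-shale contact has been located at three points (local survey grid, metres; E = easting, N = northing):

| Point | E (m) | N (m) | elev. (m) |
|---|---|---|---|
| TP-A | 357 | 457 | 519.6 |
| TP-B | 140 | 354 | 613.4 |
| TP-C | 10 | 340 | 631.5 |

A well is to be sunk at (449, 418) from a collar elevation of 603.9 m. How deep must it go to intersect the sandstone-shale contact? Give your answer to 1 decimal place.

Let the plane be z = a·E + b·N + c.
TP-B−TP-A: −217a − 103b = 93.8;  TP-C−TP-A: −347a − 117b = 111.9.
Solving gives a = −0.05324, b = −0.79852.
Then c = 519.6 − a·357 − b·457 = 903.53.
At (449, 418): z_contact = −23.90 − 333.78 + 903.53 = 545.84 m.
Depth below ground = 603.9 − 545.84 = 58.1 m.

58.1 m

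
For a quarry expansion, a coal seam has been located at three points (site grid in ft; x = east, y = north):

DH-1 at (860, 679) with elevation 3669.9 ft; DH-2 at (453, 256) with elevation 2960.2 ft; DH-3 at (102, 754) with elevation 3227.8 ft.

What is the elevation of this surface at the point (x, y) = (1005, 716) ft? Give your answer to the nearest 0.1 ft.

Let the plane be z = a·x + b·y + c.
DH-2−DH-1: −407a − 423b = −709.7;  DH-3−DH-1: −758a + 75b = −442.1.
Solving gives a = 0.684123, b = 1.019532.
Then c = 3669.9 − a·860 − b·679 = 2389.29.
At (1005, 716): z = 687.5 + 730.0 + 2389.29 = 3806.8 ft.

3806.8 ft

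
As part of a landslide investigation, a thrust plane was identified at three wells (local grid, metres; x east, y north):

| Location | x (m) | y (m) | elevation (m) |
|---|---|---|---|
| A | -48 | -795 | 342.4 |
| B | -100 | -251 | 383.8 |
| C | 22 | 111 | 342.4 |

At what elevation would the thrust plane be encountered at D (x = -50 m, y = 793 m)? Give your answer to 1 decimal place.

397.3 m

Let the plane be z = a·x + b·y + c.
B−A: −52a + 544b = 41.4;  C−A: 70a + 906b = 0.
Solving gives a = −0.44028, b = 0.03402.
Then c = 342.4 − a·-48 − b·-795 = 348.31.
At (-50, 793): z = 22.0 + 27.0 + 348.31 = 397.3 m.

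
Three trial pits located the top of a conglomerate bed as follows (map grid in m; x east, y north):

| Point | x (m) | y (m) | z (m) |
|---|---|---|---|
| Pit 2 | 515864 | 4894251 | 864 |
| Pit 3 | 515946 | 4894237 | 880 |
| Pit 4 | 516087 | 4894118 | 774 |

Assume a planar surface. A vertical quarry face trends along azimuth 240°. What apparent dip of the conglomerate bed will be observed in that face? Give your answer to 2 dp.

Let the plane be z = a·x + b·y + c.
Pit 3−Pit 2: 82a − 14b = 16;  Pit 4−Pit 2: 223a − 133b = −90.
Solving gives a = 0.43525, b = 1.40647.
Unit vector along 240° is (sin 240°, cos 240°) = (-0.8660, -0.5000).
Slope in that direction = a·(-0.8660) + b·(-0.5000) = −1.08018.
Apparent dip = arctan|1.08018| = 47.21° (true dip is 55.8°, so apparent ≤ true as expected).

47.21°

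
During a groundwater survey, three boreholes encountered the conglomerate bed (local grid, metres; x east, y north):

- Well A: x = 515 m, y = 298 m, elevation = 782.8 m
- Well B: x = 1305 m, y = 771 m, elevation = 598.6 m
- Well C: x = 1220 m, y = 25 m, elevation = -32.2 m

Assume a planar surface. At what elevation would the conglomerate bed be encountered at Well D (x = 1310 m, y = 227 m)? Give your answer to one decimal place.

Two edge vectors: Well A→Well B = (790, 473, -184.2), Well A→Well C = (705, -273, -815).
Normal n = (Well A→Well B) × (Well A→Well C) = (-435781.6, 513989, -549135).
So ∂z/∂x = −n_x/n_z = −0.793578 and ∂z/∂y = −n_y/n_z = 0.935998.
Intercept c from Well A: 782.8 + 408.69 − 278.93 = 912.57.
At (1310, 227): z = −1039.6 + 212.5 + 912.57 = 85.4 m.

85.4 m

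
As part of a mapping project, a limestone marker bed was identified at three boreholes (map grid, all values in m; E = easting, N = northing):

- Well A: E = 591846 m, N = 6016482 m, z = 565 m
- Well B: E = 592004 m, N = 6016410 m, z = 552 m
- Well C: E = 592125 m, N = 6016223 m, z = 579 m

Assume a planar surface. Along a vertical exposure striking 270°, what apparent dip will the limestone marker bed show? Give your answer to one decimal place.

Two edge vectors: Well A→Well B = (158, -72, -13), Well A→Well C = (279, -259, 14).
Normal n = (Well A→Well B) × (Well A→Well C) = (-4375, -5839, -20834).
So ∂z/∂E = −n_x/n_z = −0.20999 and ∂z/∂N = −n_y/n_z = −0.28026.
Unit vector along 270° is (sin 270°, cos 270°) = (-1.0000, -0.0000).
Slope in that direction = a·(-1.0000) + b·(-0.0000) = 0.20999.
Apparent dip = arctan|0.20999| = 11.9° (true dip is 19.3°, so apparent ≤ true as expected).

11.9°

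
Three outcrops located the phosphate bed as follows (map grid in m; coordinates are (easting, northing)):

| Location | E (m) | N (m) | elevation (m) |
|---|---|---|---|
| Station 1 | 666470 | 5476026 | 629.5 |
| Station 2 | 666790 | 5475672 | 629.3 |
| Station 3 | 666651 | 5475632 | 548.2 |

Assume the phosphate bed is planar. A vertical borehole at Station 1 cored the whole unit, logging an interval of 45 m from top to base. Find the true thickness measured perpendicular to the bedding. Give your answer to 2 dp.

38.17 m

Let the plane be z = a·E + b·N + c.
Station 2−Station 1: 320a − 354b = −0.2;  Station 3−Station 1: 181a − 394b = −81.3.
Solving gives a = 0.46288, b = 0.41899.
|∇z| = √(a²+b²) = 0.62435, so dip δ = arctan(0.62435) = 31.98°.
True thickness = vertical thickness × cos δ = 45 × cos 31.98° = 38.17 m.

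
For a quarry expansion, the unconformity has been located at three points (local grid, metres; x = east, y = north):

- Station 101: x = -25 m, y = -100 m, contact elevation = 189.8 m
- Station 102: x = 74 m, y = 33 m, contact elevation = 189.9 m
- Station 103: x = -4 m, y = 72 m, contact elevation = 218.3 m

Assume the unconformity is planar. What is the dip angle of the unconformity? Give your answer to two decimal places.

18.31°

Let the plane be z = a·x + b·y + c.
Station 102−Station 101: 99a + 133b = 0.1;  Station 103−Station 101: 21a + 172b = 28.5.
Solving gives a = −0.26507, b = 0.19806.
Gradient magnitude |∇z| = √(a² + b²) = √(0.07026 + 0.03923) = 0.33089.
True dip = arctan(0.33089) = 18.31°, dipping toward SE (azimuth ≈ 127°).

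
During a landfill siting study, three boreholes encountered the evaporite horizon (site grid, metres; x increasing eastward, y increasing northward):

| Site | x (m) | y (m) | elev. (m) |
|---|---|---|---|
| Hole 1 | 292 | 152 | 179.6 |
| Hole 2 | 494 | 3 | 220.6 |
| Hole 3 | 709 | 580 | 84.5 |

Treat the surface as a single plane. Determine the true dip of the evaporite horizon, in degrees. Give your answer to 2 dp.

Two edge vectors: Hole 1→Hole 2 = (202, -149, 41), Hole 1→Hole 3 = (417, 428, -95.1).
Normal n = (Hole 1→Hole 2) × (Hole 1→Hole 3) = (-3378.1, 36307.2, 148589).
So ∂z/∂x = −n_x/n_z = 0.02273 and ∂z/∂y = −n_y/n_z = −0.24435.
Gradient magnitude |∇z| = √(a² + b²) = √(0.00052 + 0.05971) = 0.24540.
True dip = arctan(0.24540) = 13.79°, dipping toward N (azimuth ≈ 355°).

13.79°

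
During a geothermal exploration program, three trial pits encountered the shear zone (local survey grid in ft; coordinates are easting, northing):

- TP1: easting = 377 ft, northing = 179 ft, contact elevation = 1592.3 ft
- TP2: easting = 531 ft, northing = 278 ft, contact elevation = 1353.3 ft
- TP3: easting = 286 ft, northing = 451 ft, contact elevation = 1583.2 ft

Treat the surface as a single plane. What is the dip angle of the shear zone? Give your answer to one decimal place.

Let the plane be z = a·easting + b·northing + c.
TP2−TP1: 154a + 99b = −239;  TP3−TP1: −91a + 272b = −9.1.
Solving gives a = −1.25955, b = −0.45485.
Gradient magnitude |∇z| = √(a² + b²) = √(1.58646 + 0.20689) = 1.33916.
True dip = arctan(1.33916) = 53.2°, dipping toward ENE (azimuth ≈ 070°).

53.2°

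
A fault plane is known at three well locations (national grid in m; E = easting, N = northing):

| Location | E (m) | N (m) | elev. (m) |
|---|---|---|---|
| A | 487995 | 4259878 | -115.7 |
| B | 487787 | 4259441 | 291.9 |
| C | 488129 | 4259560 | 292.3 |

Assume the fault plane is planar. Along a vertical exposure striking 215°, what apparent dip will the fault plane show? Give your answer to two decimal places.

34.70°

Let the plane be z = a·E + b·N + c.
B−A: −208a − 437b = 407.6;  C−A: 134a − 318b = 408.
Solving gives a = 0.39036, b = −1.11853.
Unit vector along 215° is (sin 215°, cos 215°) = (-0.5736, -0.8192).
Slope in that direction = a·(-0.5736) + b·(-0.8192) = 0.69234.
Apparent dip = arctan|0.69234| = 34.70° (true dip is 49.8°, so apparent ≤ true as expected).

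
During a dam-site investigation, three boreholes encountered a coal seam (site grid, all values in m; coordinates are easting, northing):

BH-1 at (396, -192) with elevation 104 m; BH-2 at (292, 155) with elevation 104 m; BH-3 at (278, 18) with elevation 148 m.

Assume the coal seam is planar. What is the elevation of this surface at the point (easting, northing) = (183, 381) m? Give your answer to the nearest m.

Let the plane be z = a·easting + b·northing + c.
BH-2−BH-1: −104a + 347b = 0;  BH-3−BH-1: −118a + 210b = 44.
Solving gives a = −0.79912, b = −0.23951.
Then c = 104 − a·396 − b·-192 = 374.47.
At (183, 381): z = −146.2 − 91.3 + 374.47 = 137.0 m.

137 m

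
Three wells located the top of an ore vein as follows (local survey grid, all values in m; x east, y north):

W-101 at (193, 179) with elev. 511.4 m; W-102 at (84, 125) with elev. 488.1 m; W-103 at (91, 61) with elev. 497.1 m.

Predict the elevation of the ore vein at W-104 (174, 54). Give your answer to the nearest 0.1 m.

Two edge vectors: W-101→W-102 = (-109, -54, -23.3), W-101→W-103 = (-102, -118, -14.3).
Normal n = (W-101→W-102) × (W-101→W-103) = (-1977.2, 817.9, 7354).
So ∂z/∂x = −n_x/n_z = 0.26886 and ∂z/∂y = −n_y/n_z = −0.11122.
Intercept c from W-101: 511.4 − 51.89 + 19.91 = 479.42.
At (174, 54): z = 46.8 − 6.0 + 479.42 = 520.2 m.

520.2 m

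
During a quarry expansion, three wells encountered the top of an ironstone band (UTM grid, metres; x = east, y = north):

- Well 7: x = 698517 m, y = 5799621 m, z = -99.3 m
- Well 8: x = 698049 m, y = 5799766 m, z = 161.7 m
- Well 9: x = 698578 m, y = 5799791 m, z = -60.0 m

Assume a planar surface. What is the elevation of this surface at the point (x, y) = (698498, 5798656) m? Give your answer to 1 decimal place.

Two edge vectors: Well 7→Well 8 = (-468, 145, 261), Well 7→Well 9 = (61, 170, 39.3).
Normal n = (Well 7→Well 8) × (Well 7→Well 9) = (-38671.5, 34313.4, -88405).
So ∂z/∂x = −n_x/n_z = −0.437435665 and ∂z/∂y = −n_y/n_z = 0.388138680.
Intercept c from Well 7: -99.3 + 305556.25 − 2251057.24 = −1945600.29.
At (698498, 5798656): z = −305547.9 + 2250682.7 − 1945600.29 = -465.5 m.

-465.5 m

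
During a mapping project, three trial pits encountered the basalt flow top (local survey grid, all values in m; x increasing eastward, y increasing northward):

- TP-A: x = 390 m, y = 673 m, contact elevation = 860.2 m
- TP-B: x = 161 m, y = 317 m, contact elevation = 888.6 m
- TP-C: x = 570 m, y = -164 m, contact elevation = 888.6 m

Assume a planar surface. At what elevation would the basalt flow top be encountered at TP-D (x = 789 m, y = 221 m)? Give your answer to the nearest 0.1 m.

Let the plane be z = a·x + b·y + c.
TP-B−TP-A: −229a − 356b = 28.4;  TP-C−TP-A: 180a − 837b = 28.4.
Solving gives a = −0.05341, b = −0.04542.
Then c = 860.2 − a·390 − b·673 = 911.60.
At (789, 221): z = −42.1 − 10.0 + 911.60 = 859.4 m.

859.4 m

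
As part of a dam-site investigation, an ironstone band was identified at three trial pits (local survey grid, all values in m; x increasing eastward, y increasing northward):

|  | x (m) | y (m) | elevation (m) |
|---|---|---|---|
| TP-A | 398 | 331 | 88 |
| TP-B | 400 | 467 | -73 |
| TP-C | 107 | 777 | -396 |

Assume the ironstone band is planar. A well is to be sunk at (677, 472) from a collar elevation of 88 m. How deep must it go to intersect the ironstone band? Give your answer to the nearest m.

208 m

Let the plane be z = a·x + b·y + c.
TP-B−TP-A: 2a + 136b = −161;  TP-C−TP-A: −291a + 446b = −484.
Solving gives a = −0.14782, b = −1.18165.
Then c = 88 − a·398 − b·331 = 537.96.
At (677, 472): z_contact = −100.1 − 557.7 + 537.96 = -119.9 m.
Depth below ground = 88 − (-119.9) = 208 m.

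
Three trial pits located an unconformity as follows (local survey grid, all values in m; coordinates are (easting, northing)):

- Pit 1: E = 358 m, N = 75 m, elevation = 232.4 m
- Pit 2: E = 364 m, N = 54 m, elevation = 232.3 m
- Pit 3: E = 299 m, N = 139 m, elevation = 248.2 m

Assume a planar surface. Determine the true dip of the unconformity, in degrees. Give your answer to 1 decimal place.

Two edge vectors: Pit 1→Pit 2 = (6, -21, -0.1), Pit 1→Pit 3 = (-59, 64, 15.8).
Normal n = (Pit 1→Pit 2) × (Pit 1→Pit 3) = (-325.4, -88.9, -855).
So ∂z/∂E = −n_x/n_z = −0.38058 and ∂z/∂N = −n_y/n_z = −0.10398.
Gradient magnitude |∇z| = √(a² + b²) = √(0.14484 + 0.01081) = 0.39453.
True dip = arctan(0.39453) = 21.5°, dipping toward ENE (azimuth ≈ 075°).

21.5°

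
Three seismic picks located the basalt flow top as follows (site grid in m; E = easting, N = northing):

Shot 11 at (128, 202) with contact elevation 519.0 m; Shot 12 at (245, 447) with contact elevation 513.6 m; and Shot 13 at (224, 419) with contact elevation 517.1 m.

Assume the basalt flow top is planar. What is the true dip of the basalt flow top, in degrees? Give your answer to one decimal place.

22.3°

Two edge vectors: Shot 11→Shot 12 = (117, 245, -5.4), Shot 11→Shot 13 = (96, 217, -1.9).
Normal n = (Shot 11→Shot 12) × (Shot 11→Shot 13) = (706.3, -296.1, 1869).
So ∂z/∂E = −n_x/n_z = −0.37790 and ∂z/∂N = −n_y/n_z = 0.15843.
Gradient magnitude |∇z| = √(a² + b²) = √(0.14281 + 0.02510) = 0.40977.
True dip = arctan(0.40977) = 22.3°, dipping toward ESE (azimuth ≈ 113°).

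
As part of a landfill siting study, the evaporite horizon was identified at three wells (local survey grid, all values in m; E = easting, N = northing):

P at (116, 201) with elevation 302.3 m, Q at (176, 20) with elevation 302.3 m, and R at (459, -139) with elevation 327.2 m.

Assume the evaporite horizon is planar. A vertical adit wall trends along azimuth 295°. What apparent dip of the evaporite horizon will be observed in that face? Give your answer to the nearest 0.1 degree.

4.7°

Let the plane be z = a·E + b·N + c.
Q−P: 60a − 181b = 0;  R−P: 343a − 340b = 24.9.
Solving gives a = 0.10812, b = 0.03584.
Unit vector along 295° is (sin 295°, cos 295°) = (-0.9063, 0.4226).
Slope in that direction = a·(-0.9063) + b·(0.4226) = −0.08285.
Apparent dip = arctan|0.08285| = 4.7° (true dip is 6.5°, so apparent ≤ true as expected).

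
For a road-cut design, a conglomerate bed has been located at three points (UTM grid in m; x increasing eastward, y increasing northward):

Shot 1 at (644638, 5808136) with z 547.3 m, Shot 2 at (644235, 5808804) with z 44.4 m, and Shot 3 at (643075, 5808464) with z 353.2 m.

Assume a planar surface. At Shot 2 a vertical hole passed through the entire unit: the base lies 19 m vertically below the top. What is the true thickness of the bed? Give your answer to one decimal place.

15.0 m

Let the plane be z = a·x + b·y + c.
Shot 2−Shot 1: −403a + 668b = −502.9;  Shot 3−Shot 1: −1563a + 328b = −194.1.
Solving gives a = −0.03870, b = −0.77619.
|∇z| = √(a²+b²) = 0.77716, so dip δ = arctan(0.77716) = 37.85°.
True thickness = vertical thickness × cos δ = 19 × cos 37.85° = 15.0 m.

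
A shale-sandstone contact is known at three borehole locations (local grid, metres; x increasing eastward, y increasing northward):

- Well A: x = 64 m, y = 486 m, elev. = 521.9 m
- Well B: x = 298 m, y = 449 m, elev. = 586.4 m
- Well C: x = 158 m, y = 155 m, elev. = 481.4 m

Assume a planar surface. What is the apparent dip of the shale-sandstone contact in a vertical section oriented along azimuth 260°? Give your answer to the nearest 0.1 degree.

Two edge vectors: Well A→Well B = (234, -37, 64.5), Well A→Well C = (94, -331, -40.5).
Normal n = (Well A→Well B) × (Well A→Well C) = (22848, 15540, -73976).
So ∂z/∂x = −n_x/n_z = 0.30886 and ∂z/∂y = −n_y/n_z = 0.21007.
Unit vector along 260° is (sin 260°, cos 260°) = (-0.9848, -0.1736).
Slope in that direction = a·(-0.9848) + b·(-0.1736) = −0.34064.
Apparent dip = arctan|0.34064| = 18.8° (true dip is 20.5°, so apparent ≤ true as expected).

18.8°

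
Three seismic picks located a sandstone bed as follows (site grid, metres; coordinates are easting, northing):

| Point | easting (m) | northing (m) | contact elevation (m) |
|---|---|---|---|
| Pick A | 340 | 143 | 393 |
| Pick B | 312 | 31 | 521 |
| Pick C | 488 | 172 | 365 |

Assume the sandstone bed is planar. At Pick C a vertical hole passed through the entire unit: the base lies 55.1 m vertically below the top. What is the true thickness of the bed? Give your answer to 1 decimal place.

36.1 m

Let the plane be z = a·easting + b·northing + c.
Pick B−Pick A: −28a − 112b = 128;  Pick C−Pick A: 148a + 29b = −28.
Solving gives a = 0.03654, b = −1.15199.
|∇z| = √(a²+b²) = 1.15257, so dip δ = arctan(1.15257) = 49.05°.
True thickness = vertical thickness × cos δ = 55.1 × cos 49.05° = 36.1 m.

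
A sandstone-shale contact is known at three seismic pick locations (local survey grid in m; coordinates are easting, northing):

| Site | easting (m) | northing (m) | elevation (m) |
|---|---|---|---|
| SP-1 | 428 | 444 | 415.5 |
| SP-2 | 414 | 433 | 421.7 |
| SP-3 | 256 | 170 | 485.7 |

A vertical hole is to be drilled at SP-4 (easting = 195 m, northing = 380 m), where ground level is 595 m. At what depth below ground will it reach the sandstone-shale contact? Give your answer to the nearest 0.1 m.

Two edge vectors: SP-1→SP-2 = (-14, -11, 6.2), SP-1→SP-3 = (-172, -274, 70.2).
Normal n = (SP-1→SP-2) × (SP-1→SP-3) = (926.6, -83.6, 1944).
So ∂z/∂easting = −n_x/n_z = −0.47665 and ∂z/∂northing = −n_y/n_z = 0.04300.
Intercept c from SP-1: 415.5 + 204.00 − 19.09 = 600.41.
At (195, 380): z_contact = −92.95 + 16.34 + 600.41 = 523.81 m.
Depth below ground = 595 − 523.81 = 71.2 m.

71.2 m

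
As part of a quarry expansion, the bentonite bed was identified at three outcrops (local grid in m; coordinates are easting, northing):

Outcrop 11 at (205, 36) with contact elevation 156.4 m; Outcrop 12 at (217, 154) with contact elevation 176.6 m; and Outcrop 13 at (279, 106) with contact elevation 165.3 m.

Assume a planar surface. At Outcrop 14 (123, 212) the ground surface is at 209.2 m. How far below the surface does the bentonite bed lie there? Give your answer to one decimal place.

Two edge vectors: Outcrop 11→Outcrop 12 = (12, 118, 20.2), Outcrop 11→Outcrop 13 = (74, 70, 8.9).
Normal n = (Outcrop 11→Outcrop 12) × (Outcrop 11→Outcrop 13) = (-363.8, 1388, -7892).
So ∂z/∂easting = −n_x/n_z = −0.04610 and ∂z/∂northing = −n_y/n_z = 0.17587.
Intercept c from Outcrop 11: 156.4 + 9.45 − 6.33 = 159.52.
At (123, 212): z_contact = −5.67 + 37.29 + 159.52 = 191.13 m.
Depth below ground = 209.2 − 191.13 = 18.1 m.

18.1 m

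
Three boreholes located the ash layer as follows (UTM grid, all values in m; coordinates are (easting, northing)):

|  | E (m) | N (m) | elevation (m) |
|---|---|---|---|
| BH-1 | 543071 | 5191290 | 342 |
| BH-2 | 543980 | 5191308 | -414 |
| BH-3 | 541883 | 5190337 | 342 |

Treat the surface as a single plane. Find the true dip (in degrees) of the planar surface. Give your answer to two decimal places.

53.73°

Two edge vectors: BH-1→BH-2 = (909, 18, -756), BH-1→BH-3 = (-1188, -953, 0).
Normal n = (BH-1→BH-2) × (BH-1→BH-3) = (-720468, 898128, -844893).
So ∂z/∂E = −n_x/n_z = −0.85273 and ∂z/∂N = −n_y/n_z = 1.06301.
Gradient magnitude |∇z| = √(a² + b²) = √(0.72715 + 1.12999) = 1.36277.
True dip = arctan(1.36277) = 53.73°, dipping toward SE (azimuth ≈ 141°).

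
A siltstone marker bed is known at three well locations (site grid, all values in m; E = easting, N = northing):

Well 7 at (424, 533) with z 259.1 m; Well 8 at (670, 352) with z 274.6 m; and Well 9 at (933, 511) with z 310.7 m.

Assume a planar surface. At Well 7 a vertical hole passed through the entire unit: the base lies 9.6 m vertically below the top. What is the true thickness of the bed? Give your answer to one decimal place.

9.5 m

Two edge vectors: Well 7→Well 8 = (246, -181, 15.5), Well 7→Well 9 = (509, -22, 51.6).
Normal n = (Well 7→Well 8) × (Well 7→Well 9) = (-8998.6, -4804.1, 86717).
So ∂z/∂E = −n_x/n_z = 0.10377 and ∂z/∂N = −n_y/n_z = 0.05540.
|∇z| = √(a²+b²) = 0.11763, so dip δ = arctan(0.11763) = 6.71°.
True thickness = vertical thickness × cos δ = 9.6 × cos 6.71° = 9.5 m.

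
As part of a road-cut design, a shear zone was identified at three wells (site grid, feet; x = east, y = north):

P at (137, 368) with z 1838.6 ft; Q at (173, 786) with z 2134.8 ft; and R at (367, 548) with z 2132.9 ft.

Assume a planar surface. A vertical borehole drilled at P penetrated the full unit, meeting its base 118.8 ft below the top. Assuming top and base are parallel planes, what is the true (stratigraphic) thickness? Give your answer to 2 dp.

Two edge vectors: P→Q = (36, 418, 296.2), P→R = (230, 180, 294.3).
Normal n = (P→Q) × (P→R) = (69701.4, 57531.2, -89660).
So ∂z/∂x = −n_x/n_z = 0.77740 and ∂z/∂y = −n_y/n_z = 0.64166.
|∇z| = √(a²+b²) = 1.00800, so dip δ = arctan(1.00800) = 45.23°.
True thickness = vertical thickness × cos δ = 118.8 × cos 45.23° = 83.67 ft.

83.67 ft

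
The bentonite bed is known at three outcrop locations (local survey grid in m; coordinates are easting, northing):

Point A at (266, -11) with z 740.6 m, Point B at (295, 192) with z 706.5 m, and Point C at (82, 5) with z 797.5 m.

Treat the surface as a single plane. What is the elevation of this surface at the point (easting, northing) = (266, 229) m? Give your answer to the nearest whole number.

711 m

Let the plane be z = a·easting + b·northing + c.
Point B−Point A: 29a + 203b = −34.1;  Point C−Point A: −184a + 16b = 56.9.
Solving gives a = −0.31987, b = −0.12228.
Then c = 740.6 − a·266 − b·-11 = 824.34.
At (266, 229): z = −85.1 − 28.0 + 824.34 = 711.3 m.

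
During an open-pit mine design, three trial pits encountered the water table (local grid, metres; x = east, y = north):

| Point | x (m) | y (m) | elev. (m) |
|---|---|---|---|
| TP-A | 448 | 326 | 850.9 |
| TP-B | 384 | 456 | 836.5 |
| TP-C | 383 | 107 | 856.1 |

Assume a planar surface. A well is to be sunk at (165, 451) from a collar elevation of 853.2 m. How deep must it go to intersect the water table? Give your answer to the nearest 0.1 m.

40.6 m

Two edge vectors: TP-A→TP-B = (-64, 130, -14.4), TP-A→TP-C = (-65, -219, 5.2).
Normal n = (TP-A→TP-B) × (TP-A→TP-C) = (-2477.6, 1268.8, 22466).
So ∂z/∂x = −n_x/n_z = 0.11028 and ∂z/∂y = −n_y/n_z = −0.05648.
Intercept c from TP-A: 850.9 − 49.41 + 18.41 = 819.90.
At (165, 451): z_contact = 18.20 − 25.47 + 819.90 = 812.63 m.
Depth below ground = 853.2 − 812.63 = 40.6 m.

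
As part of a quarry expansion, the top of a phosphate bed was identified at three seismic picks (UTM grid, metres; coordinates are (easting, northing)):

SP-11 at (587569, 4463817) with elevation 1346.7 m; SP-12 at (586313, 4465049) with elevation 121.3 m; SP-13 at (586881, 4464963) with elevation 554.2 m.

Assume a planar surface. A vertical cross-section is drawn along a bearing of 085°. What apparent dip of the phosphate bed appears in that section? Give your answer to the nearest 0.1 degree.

Two edge vectors: SP-11→SP-12 = (-1256, 1232, -1225.4), SP-11→SP-13 = (-688, 1146, -792.5).
Normal n = (SP-11→SP-12) × (SP-11→SP-13) = (427948.4, -152304.8, -591760).
So ∂z/∂E = −n_x/n_z = 0.72318 and ∂z/∂N = −n_y/n_z = −0.25738.
Unit vector along 085° is (sin 85°, cos 85°) = (0.9962, 0.0872).
Slope in that direction = a·(0.9962) + b·(0.0872) = 0.69800.
Apparent dip = arctan|0.69800| = 34.9° (true dip is 37.5°, so apparent ≤ true as expected).

34.9°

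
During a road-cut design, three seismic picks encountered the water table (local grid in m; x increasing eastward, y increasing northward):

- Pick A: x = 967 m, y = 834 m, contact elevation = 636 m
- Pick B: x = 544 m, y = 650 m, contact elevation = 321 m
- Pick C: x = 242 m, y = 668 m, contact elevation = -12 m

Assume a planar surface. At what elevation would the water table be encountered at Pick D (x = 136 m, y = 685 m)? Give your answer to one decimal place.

Let the plane be z = a·x + b·y + c.
Pick B−Pick A: −423a − 184b = −315;  Pick C−Pick A: −725a − 166b = −648.
Solving gives a = 1.05951, b = −0.72377.
Then c = 636 − a·967 − b·834 = 215.07.
At (136, 685): z = 144.1 − 495.8 + 215.07 = -136.6 m.

-136.6 m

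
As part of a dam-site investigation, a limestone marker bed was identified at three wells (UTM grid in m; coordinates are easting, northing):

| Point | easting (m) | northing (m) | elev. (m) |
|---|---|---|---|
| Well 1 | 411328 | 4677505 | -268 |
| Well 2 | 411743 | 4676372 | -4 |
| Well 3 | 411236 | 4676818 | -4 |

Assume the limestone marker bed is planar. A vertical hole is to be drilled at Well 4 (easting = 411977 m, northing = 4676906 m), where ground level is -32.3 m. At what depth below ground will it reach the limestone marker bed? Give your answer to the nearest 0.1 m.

Two edge vectors: Well 1→Well 2 = (415, -1133, 264), Well 1→Well 3 = (-92, -687, 264).
Normal n = (Well 1→Well 2) × (Well 1→Well 3) = (-117744, -133848, -389341).
So ∂z/∂easting = −n_x/n_z = −0.302418702 and ∂z/∂northing = −n_y/n_z = −0.343780902.
Intercept c from Well 1: -268 + 124393.28 + 1608036.89 = 1732162.17.
At (411977, 4676906): z_contact = −124589.55 − 1607830.96 + 1732162.17 = -258.34 m.
Depth below ground = -32.3 − (-258.34) = 226.0 m.

226.0 m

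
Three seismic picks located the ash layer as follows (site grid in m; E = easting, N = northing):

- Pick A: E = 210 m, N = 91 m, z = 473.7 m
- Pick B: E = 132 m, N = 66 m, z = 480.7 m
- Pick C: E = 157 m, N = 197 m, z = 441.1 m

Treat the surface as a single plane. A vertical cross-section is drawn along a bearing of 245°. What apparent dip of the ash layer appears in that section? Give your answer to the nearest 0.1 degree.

Let the plane be z = a·E + b·N + c.
Pick B−Pick A: −78a − 25b = 7;  Pick C−Pick A: −53a + 106b = −32.6.
Solving gives a = 0.00761, b = −0.30374.
Unit vector along 245° is (sin 245°, cos 245°) = (-0.9063, -0.4226).
Slope in that direction = a·(-0.9063) + b·(-0.4226) = 0.12147.
Apparent dip = arctan|0.12147| = 6.9° (true dip is 16.9°, so apparent ≤ true as expected).

6.9°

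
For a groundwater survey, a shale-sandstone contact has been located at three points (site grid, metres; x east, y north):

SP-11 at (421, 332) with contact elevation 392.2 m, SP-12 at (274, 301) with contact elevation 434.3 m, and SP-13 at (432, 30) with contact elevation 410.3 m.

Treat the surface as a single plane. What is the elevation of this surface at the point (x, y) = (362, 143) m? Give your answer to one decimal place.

Two edge vectors: SP-11→SP-12 = (-147, -31, 42.1), SP-11→SP-13 = (11, -302, 18.1).
Normal n = (SP-11→SP-12) × (SP-11→SP-13) = (12153.1, 3123.8, 44735).
So ∂z/∂x = −n_x/n_z = −0.27167 and ∂z/∂y = −n_y/n_z = −0.06983.
Intercept c from SP-11: 392.2 + 114.37 + 23.18 = 529.76.
At (362, 143): z = −98.3 − 10.0 + 529.76 = 421.4 m.

421.4 m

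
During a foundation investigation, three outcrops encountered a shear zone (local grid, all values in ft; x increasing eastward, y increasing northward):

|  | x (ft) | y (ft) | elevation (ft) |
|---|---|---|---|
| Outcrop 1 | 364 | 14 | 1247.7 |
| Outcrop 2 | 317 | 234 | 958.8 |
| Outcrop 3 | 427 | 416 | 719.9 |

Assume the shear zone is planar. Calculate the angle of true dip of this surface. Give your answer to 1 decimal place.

Two edge vectors: Outcrop 1→Outcrop 2 = (-47, 220, -288.9), Outcrop 1→Outcrop 3 = (63, 402, -527.8).
Normal n = (Outcrop 1→Outcrop 2) × (Outcrop 1→Outcrop 3) = (21.8, -43007.3, -32754).
So ∂z/∂x = −n_x/n_z = 0.00067 and ∂z/∂y = −n_y/n_z = −1.31304.
Gradient magnitude |∇z| = √(a² + b²) = √(0.00000 + 1.72407) = 1.31304.
True dip = arctan(1.31304) = 52.7°, dipping toward N (azimuth ≈ 360°).

52.7°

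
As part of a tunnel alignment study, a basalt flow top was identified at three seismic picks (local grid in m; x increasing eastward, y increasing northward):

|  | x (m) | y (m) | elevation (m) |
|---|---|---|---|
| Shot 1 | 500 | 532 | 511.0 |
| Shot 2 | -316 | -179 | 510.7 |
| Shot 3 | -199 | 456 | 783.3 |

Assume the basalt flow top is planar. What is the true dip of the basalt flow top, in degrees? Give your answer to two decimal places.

Let the plane be z = a·x + b·y + c.
Shot 2−Shot 1: −816a − 711b = −0.3;  Shot 3−Shot 1: −699a − 76b = 272.3.
Solving gives a = −0.44515, b = 0.51131.
Gradient magnitude |∇z| = √(a² + b²) = √(0.19816 + 0.26144) = 0.67794.
True dip = arctan(0.67794) = 34.13°, dipping toward SE (azimuth ≈ 139°).

34.13°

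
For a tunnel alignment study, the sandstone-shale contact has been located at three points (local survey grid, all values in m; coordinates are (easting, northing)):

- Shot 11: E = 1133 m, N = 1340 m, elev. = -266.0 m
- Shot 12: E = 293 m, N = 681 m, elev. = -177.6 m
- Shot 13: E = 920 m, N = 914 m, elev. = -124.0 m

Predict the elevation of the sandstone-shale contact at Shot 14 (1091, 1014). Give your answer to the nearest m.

-126 m

Let the plane be z = a·E + b·N + c.
Shot 12−Shot 11: −840a − 659b = 88.4;  Shot 13−Shot 11: −213a − 426b = 142.
Solving gives a = 0.25713, b = −0.46190.
Then c = -266 − a·1133 − b·1340 = 61.61.
At (1091, 1014): z = 280.5 − 468.4 + 61.61 = -126.2 m.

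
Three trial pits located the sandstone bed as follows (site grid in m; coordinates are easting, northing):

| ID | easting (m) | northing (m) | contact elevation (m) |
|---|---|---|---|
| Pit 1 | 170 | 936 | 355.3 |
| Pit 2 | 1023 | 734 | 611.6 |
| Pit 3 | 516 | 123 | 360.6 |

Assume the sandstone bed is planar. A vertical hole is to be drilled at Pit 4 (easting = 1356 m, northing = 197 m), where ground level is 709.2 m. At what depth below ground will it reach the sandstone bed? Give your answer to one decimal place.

59.4 m

Let the plane be z = a·easting + b·northing + c.
Pit 2−Pit 1: 853a − 202b = 256.3;  Pit 3−Pit 1: 346a − 813b = 5.3.
Solving gives a = 0.332428, b = 0.134957.
Then c = 355.3 − a·170 − b·936 = 172.47.
At (1356, 197): z_contact = 450.77 + 26.59 + 172.47 = 649.83 m.
Depth below ground = 709.2 − 649.83 = 59.4 m.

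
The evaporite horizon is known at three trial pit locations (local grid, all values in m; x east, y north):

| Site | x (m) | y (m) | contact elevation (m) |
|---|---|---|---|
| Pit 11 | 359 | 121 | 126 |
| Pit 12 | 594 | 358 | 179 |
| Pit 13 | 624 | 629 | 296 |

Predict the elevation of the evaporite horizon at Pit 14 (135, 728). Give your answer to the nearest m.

Let the plane be z = a·x + b·y + c.
Pit 12−Pit 11: 235a + 237b = 53;  Pit 13−Pit 11: 265a + 508b = 170.
Solving gives a = −0.23625, b = 0.45789.
Then c = 126 − a·359 − b·121 = 155.41.
At (135, 728): z = −31.9 + 333.3 + 155.41 = 456.9 m.

457 m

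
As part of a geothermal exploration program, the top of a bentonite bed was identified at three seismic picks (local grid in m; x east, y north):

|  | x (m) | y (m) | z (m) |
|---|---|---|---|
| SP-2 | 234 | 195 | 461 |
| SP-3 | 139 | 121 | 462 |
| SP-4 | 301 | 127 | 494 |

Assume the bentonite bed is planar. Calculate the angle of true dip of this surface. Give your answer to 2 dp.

Two edge vectors: SP-2→SP-3 = (-95, -74, 1), SP-2→SP-4 = (67, -68, 33).
Normal n = (SP-2→SP-3) × (SP-2→SP-4) = (-2374, 3202, 11418).
So ∂z/∂x = −n_x/n_z = 0.20792 and ∂z/∂y = −n_y/n_z = −0.28043.
Gradient magnitude |∇z| = √(a² + b²) = √(0.04323 + 0.07864) = 0.34910.
True dip = arctan(0.34910) = 19.24°, dipping toward NW (azimuth ≈ 323°).

19.24°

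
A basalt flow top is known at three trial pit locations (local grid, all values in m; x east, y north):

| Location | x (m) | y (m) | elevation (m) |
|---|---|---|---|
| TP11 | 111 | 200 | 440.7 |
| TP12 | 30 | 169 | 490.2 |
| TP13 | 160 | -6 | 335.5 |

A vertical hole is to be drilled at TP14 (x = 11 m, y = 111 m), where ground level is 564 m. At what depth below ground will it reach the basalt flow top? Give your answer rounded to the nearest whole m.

79 m

Two edge vectors: TP11→TP12 = (-81, -31, 49.5), TP11→TP13 = (49, -206, -105.2).
Normal n = (TP11→TP12) × (TP11→TP13) = (13458.2, -6095.7, 18205).
So ∂z/∂x = −n_x/n_z = −0.73926 and ∂z/∂y = −n_y/n_z = 0.33484.
Intercept c from TP11: 440.7 + 82.06 − 66.97 = 455.79.
At (11, 111): z_contact = −8.1 + 37.2 + 455.79 = 484.8 m.
Depth below ground = 564 − 484.8 = 79 m.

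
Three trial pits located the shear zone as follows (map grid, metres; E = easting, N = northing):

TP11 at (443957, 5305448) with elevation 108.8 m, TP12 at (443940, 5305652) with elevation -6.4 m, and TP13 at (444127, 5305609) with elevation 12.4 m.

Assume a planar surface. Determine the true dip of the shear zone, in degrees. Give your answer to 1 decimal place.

29.6°

Two edge vectors: TP11→TP12 = (-17, 204, -115.2), TP11→TP13 = (170, 161, -96.4).
Normal n = (TP11→TP12) × (TP11→TP13) = (-1118.4, -21222.8, -37417).
So ∂z/∂E = −n_x/n_z = −0.02989 and ∂z/∂N = −n_y/n_z = −0.56720.
Gradient magnitude |∇z| = √(a² + b²) = √(0.00089 + 0.32171) = 0.56798.
True dip = arctan(0.56798) = 29.6°, dipping toward N (azimuth ≈ 003°).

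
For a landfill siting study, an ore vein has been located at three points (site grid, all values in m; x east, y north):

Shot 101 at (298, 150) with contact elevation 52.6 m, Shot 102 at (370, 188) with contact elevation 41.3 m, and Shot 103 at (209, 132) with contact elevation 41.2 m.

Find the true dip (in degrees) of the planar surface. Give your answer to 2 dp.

42.84°

Let the plane be z = a·x + b·y + c.
Shot 102−Shot 101: 72a + 38b = −11.3;  Shot 103−Shot 101: −89a − 18b = −11.4.
Solving gives a = 0.30518, b = −0.87560.
Gradient magnitude |∇z| = √(a² + b²) = √(0.09313 + 0.76667) = 0.92726.
True dip = arctan(0.92726) = 42.84°, dipping toward NNW (azimuth ≈ 341°).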